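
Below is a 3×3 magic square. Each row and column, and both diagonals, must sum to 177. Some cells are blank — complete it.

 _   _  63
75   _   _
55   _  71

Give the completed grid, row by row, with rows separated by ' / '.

The remaining cell in row 3 is (3,2) = 177 − 126 = 51.
From column 1, 177 − (75 + 55) gives (1,1) = 47.
Column 3: 63 + 71 + ? = 177, so (2,3) = 43.
From main diagonal, 177 − (47 + 71) gives (2,2) = 59.
The remaining cell in row 1 is (1,2) = 177 − 110 = 67.

47 67 63 / 75 59 43 / 55 51 71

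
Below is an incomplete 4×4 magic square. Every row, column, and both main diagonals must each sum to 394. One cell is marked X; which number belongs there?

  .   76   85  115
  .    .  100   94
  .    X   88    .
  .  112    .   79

97

Using row 1: 76 + 85 + 115 + ? → (1,1) = 394 − 276 = 118.
From column 3, 394 − (85 + 100 + 88) gives (4,3) = 121.
From column 4, 394 − (115 + 94 + 79) gives (3,4) = 106.
Using main diagonal: 118 + 88 + 79 + ? → (2,2) = 394 − 285 = 109.
Row 2: 109 + 100 + 94 + ? = 394, so (2,1) = 91.
Row 4 must total 394; the given cells sum to 312, so (4,1) = 82.
Using column 1: 118 + 91 + 82 + ? → (3,1) = 394 − 291 = 103.
From column 2, 394 − (76 + 109 + 112) gives (3,2) = 97.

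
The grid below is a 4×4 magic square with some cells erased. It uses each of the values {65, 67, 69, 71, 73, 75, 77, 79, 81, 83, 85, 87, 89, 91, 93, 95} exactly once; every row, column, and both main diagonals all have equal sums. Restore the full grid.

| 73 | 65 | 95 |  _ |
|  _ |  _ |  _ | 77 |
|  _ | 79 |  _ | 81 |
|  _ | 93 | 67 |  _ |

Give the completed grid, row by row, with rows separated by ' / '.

The 16 entries sum to 1280, so each line sums to 1280/4 = 320.
Using row 1: 73 + 65 + 95 + ? → (1,4) = 320 − 233 = 87.
From column 2, 320 − (65 + 79 + 93) gives (2,2) = 83.
Using column 4: 87 + 77 + 81 + ? → (4,4) = 320 − 245 = 75.
Using main diagonal: 73 + 83 + 75 + ? → (3,3) = 320 − 231 = 89.
Row 3 must total 320; the given cells sum to 249, so (3,1) = 71.
Row 4 must total 320; the given cells sum to 235, so (4,1) = 85.
Using column 1: 73 + 71 + 85 + ? → (2,1) = 320 − 229 = 91.
Using column 3: 95 + 89 + 67 + ? → (2,3) = 320 − 251 = 69.

73 65 95 87 / 91 83 69 77 / 71 79 89 81 / 85 93 67 75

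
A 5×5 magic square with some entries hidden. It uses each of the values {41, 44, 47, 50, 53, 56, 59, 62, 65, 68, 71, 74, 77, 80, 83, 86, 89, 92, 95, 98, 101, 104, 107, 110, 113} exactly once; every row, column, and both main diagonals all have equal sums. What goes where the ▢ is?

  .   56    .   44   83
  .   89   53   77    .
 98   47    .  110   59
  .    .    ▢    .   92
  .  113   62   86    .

104

The 25 entries sum to 1925, so each line sums to 1925/5 = 385.
The remaining cell in row 3 is (3,3) = 385 − 314 = 71.
Column 2 must total 385; the given cells sum to 305, so (4,2) = 80.
Column 4 must total 385; the given cells sum to 317, so (4,4) = 68.
From anti-diagonal, 385 − (83 + 77 + 71 + 80) gives (5,1) = 74.
Row 5 needs 385; the known cells sum to 335, so (5,5) = 50.
Using column 5: 83 + 59 + 92 + 50 + ? → (2,5) = 385 − 284 = 101.
Main diagonal: 89 + 71 + 68 + 50 + ? = 385, so (1,1) = 107.
Using row 1: 107 + 56 + 44 + 83 + ? → (1,3) = 385 − 290 = 95.
Row 2 must total 385; the given cells sum to 320, so (2,1) = 65.
The remaining cell in column 1 is (4,1) = 385 − 344 = 41.
The remaining cell in column 3 is (4,3) = 385 − 281 = 104.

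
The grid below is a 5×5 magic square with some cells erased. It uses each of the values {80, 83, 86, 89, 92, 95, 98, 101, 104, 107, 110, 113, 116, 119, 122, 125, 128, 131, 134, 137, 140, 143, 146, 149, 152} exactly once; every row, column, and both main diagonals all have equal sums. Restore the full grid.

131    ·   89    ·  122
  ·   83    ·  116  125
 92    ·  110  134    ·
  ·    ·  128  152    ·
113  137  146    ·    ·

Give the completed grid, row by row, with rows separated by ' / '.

131 140 89 98 122 / 149 83 107 116 125 / 92 101 110 134 143 / 95 119 128 152 86 / 113 137 146 80 104

The 25 entries sum to 2900, so each line sums to 2900/5 = 580.
Column 3 needs 580; the known cells sum to 473, so (2,3) = 107.
Main diagonal: 131 + 83 + 110 + 152 + ? = 580, so (5,5) = 104.
Anti-diagonal: 122 + 116 + 110 + 113 + ? = 580, so (4,2) = 119.
Row 2 must total 580; the given cells sum to 431, so (2,1) = 149.
Using row 5: 113 + 137 + 146 + 104 + ? → (5,4) = 580 − 500 = 80.
From column 1, 580 − (131 + 149 + 92 + 113) gives (4,1) = 95.
Column 4 needs 580; the known cells sum to 482, so (1,4) = 98.
Row 1: 131 + 89 + 98 + 122 + ? = 580, so (1,2) = 140.
The remaining cell in row 4 is (4,5) = 580 − 494 = 86.
Column 2: 140 + 83 + 119 + 137 + ? = 580, so (3,2) = 101.
The remaining cell in column 5 is (3,5) = 580 − 437 = 143.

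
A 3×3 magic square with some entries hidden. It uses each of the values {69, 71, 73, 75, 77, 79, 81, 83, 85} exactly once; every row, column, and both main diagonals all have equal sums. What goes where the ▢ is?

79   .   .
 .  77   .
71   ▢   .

The 9 entries sum to 693, so each line sums to 693/3 = 231.
Using column 1: 79 + 71 + ? → (2,1) = 231 − 150 = 81.
Main diagonal needs 231; the known cells sum to 156, so (3,3) = 75.
From anti-diagonal, 231 − (77 + 71) gives (1,3) = 83.
Row 1 must total 231; the given cells sum to 162, so (1,2) = 69.
Row 2 must total 231; the given cells sum to 158, so (2,3) = 73.
From row 3, 231 − (71 + 75) gives (3,2) = 85.

85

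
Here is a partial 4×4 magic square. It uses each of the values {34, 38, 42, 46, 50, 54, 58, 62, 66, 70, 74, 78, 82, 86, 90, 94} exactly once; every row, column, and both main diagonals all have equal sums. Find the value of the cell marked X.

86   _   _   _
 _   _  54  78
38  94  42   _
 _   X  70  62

The 16 entries sum to 1024, so each line sums to 1024/4 = 256.
Row 3 needs 256; the known cells sum to 174, so (3,4) = 82.
Column 3 must total 256; the given cells sum to 166, so (1,3) = 90.
Using column 4: 78 + 82 + 62 + ? → (1,4) = 256 − 222 = 34.
Main diagonal: 86 + 42 + 62 + ? = 256, so (2,2) = 66.
From anti-diagonal, 256 − (34 + 54 + 94) gives (4,1) = 74.
The remaining cell in row 1 is (1,2) = 256 − 210 = 46.
Row 2 needs 256; the known cells sum to 198, so (2,1) = 58.
Row 4 must total 256; the given cells sum to 206, so (4,2) = 50.

50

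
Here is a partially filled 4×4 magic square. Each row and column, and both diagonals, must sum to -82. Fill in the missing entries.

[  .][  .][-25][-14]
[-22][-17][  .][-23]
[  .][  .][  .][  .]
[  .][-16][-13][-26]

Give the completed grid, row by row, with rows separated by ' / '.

Row 2 needs -82; the known cells sum to -62, so (2,3) = -20.
Using row 4: -16 + (-13) + (-26) + ? → (4,1) = -82 − (-55) = -27.
Column 3: -25 + (-20) + (-13) + ? = -82, so (3,3) = -24.
Column 4: -14 + (-23) + (-26) + ? = -82, so (3,4) = -19.
From main diagonal, -82 − (-17 + (-24) + (-26)) gives (1,1) = -15.
Anti-diagonal: -14 + (-20) + (-27) + ? = -82, so (3,2) = -21.
Row 1: -15 + (-25) + (-14) + ? = -82, so (1,2) = -28.
Row 3 needs -82; the known cells sum to -64, so (3,1) = -18.

-15 -28 -25 -14 / -22 -17 -20 -23 / -18 -21 -24 -19 / -27 -16 -13 -26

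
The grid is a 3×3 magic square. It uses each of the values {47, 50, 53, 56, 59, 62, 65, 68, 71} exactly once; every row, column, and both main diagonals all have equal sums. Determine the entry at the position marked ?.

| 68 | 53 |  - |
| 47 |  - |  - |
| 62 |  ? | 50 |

The 9 entries sum to 531, so each line sums to 531/3 = 177.
The remaining cell in row 1 is (1,3) = 177 − 121 = 56.
From row 3, 177 − (62 + 50) gives (3,2) = 65.

65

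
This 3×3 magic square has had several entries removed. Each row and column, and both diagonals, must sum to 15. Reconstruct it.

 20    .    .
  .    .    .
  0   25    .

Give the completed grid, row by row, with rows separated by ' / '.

20 -15 10 / -5 5 15 / 0 25 -10

The remaining cell in row 3 is (3,3) = 15 − 25 = -10.
The remaining cell in column 1 is (2,1) = 15 − 20 = -5.
The remaining cell in main diagonal is (2,2) = 15 − 10 = 5.
Using anti-diagonal: 5 + 0 + ? → (1,3) = 15 − 5 = 10.
Row 1 must total 15; the given cells sum to 30, so (1,2) = -15.
Row 2 must total 15; the given cells sum to 0, so (2,3) = 15.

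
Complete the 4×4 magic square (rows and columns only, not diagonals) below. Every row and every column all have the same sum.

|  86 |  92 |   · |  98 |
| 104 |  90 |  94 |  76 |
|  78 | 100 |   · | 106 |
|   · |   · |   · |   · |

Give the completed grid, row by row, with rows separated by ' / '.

Row 2 is already complete: 104 + 90 + 94 + 76 = 364, so that is the magic constant.
Row 1 needs 364; the known cells sum to 276, so (1,3) = 88.
The remaining cell in row 3 is (3,3) = 364 − 284 = 80.
Column 1: 86 + 104 + 78 + ? = 364, so (4,1) = 96.
Column 2 must total 364; the given cells sum to 282, so (4,2) = 82.
Using column 3: 88 + 94 + 80 + ? → (4,3) = 364 − 262 = 102.
Column 4 must total 364; the given cells sum to 280, so (4,4) = 84.

86 92 88 98 / 104 90 94 76 / 78 100 80 106 / 96 82 102 84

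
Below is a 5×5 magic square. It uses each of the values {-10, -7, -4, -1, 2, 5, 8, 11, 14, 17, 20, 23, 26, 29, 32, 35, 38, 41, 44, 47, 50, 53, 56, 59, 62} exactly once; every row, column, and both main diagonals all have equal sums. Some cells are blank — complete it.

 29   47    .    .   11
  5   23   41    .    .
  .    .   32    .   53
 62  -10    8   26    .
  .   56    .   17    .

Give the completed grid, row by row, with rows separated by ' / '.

29 47 50 -7 11 / 5 23 41 59 2 / -4 14 32 35 53 / 62 -10 8 26 44 / 38 56 -1 17 20

The 25 entries sum to 650, so each line sums to 650/5 = 130.
Row 4 must total 130; the given cells sum to 86, so (4,5) = 44.
Using column 2: 47 + 23 + (-10) + 56 + ? → (3,2) = 130 − 116 = 14.
Main diagonal must total 130; the given cells sum to 110, so (5,5) = 20.
The remaining cell in column 5 is (2,5) = 130 − 128 = 2.
Row 2: 5 + 23 + 41 + 2 + ? = 130, so (2,4) = 59.
Anti-diagonal must total 130; the given cells sum to 92, so (5,1) = 38.
The remaining cell in row 5 is (5,3) = 130 − 131 = -1.
Column 1: 29 + 5 + 62 + 38 + ? = 130, so (3,1) = -4.
Column 3: 41 + 32 + 8 + (-1) + ? = 130, so (1,3) = 50.
Row 1 needs 130; the known cells sum to 137, so (1,4) = -7.
Row 3 must total 130; the given cells sum to 95, so (3,4) = 35.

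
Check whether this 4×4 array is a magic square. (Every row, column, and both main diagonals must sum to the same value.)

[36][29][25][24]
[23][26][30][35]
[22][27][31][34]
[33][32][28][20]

Row 1: 36 + 29 + 25 + 24 = 114.
Row 2: 23 + 26 + 30 + 35 = 114.
Row 3: 22 + 27 + 31 + 34 = 114.
Row 4: 33 + 32 + 28 + 20 = 113.
Column 1: 36 + 23 + 22 + 33 = 114.
Column 2: 29 + 26 + 27 + 32 = 114.
Column 3: 25 + 30 + 31 + 28 = 114.
Column 4: 24 + 35 + 34 + 20 = 113.
Main diagonal: 36 + 26 + 31 + 20 = 113.
Anti-diagonal: 24 + 30 + 27 + 33 = 114.

No — row 3 sums to 114 but column 4 sums to 113.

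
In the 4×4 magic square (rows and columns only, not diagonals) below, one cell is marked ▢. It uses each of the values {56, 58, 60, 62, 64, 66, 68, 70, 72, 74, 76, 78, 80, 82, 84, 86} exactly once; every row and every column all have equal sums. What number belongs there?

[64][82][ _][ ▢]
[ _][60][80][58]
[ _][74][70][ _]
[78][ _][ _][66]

76

The 16 entries sum to 1136, so each line sums to 1136/4 = 284.
Row 2: 60 + 80 + 58 + ? = 284, so (2,1) = 86.
From column 1, 284 − (64 + 86 + 78) gives (3,1) = 56.
From column 2, 284 − (82 + 60 + 74) gives (4,2) = 68.
Row 3 needs 284; the known cells sum to 200, so (3,4) = 84.
Using row 4: 78 + 68 + 66 + ? → (4,3) = 284 − 212 = 72.
Column 3: 80 + 70 + 72 + ? = 284, so (1,3) = 62.
Using column 4: 58 + 84 + 66 + ? → (1,4) = 284 − 208 = 76.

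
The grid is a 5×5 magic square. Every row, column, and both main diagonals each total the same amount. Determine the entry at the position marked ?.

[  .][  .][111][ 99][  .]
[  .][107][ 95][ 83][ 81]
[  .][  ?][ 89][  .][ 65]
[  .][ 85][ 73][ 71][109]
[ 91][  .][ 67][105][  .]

101

Column 3 is complete and sums to 435; that is the magic constant.
From row 2, 435 − (107 + 95 + 83 + 81) gives (2,1) = 69.
Using row 4: 85 + 73 + 71 + 109 + ? → (4,1) = 435 − 338 = 97.
Column 4 must total 435; the given cells sum to 358, so (3,4) = 77.
Anti-diagonal: 83 + 89 + 85 + 91 + ? = 435, so (1,5) = 87.
Column 5 needs 435; the known cells sum to 342, so (5,5) = 93.
The remaining cell in main diagonal is (1,1) = 435 − 360 = 75.
Row 1 needs 435; the known cells sum to 372, so (1,2) = 63.
From row 5, 435 − (91 + 67 + 105 + 93) gives (5,2) = 79.
The remaining cell in column 1 is (3,1) = 435 − 332 = 103.
The remaining cell in column 2 is (3,2) = 435 − 334 = 101.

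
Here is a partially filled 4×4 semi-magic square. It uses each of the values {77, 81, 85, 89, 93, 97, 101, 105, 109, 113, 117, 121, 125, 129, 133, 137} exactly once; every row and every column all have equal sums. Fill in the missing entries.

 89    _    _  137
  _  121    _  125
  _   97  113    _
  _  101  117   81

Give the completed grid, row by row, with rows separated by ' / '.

The 16 entries sum to 1712, so each line sums to 1712/4 = 428.
From row 4, 428 − (101 + 117 + 81) gives (4,1) = 129.
Column 2: 121 + 97 + 101 + ? = 428, so (1,2) = 109.
Column 4: 137 + 125 + 81 + ? = 428, so (3,4) = 85.
The remaining cell in row 1 is (1,3) = 428 − 335 = 93.
Row 3 needs 428; the known cells sum to 295, so (3,1) = 133.
From column 1, 428 − (89 + 133 + 129) gives (2,1) = 77.
From column 3, 428 − (93 + 113 + 117) gives (2,3) = 105.

89 109 93 137 / 77 121 105 125 / 133 97 113 85 / 129 101 117 81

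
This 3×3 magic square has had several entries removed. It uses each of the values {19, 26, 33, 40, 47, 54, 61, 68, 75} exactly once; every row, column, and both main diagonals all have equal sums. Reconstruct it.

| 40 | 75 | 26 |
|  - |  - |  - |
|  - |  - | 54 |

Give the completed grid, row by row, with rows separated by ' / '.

The 9 entries sum to 423, so each line sums to 423/3 = 141.
The remaining cell in column 3 is (2,3) = 141 − 80 = 61.
Main diagonal needs 141; the known cells sum to 94, so (2,2) = 47.
The remaining cell in anti-diagonal is (3,1) = 141 − 73 = 68.
Row 2 needs 141; the known cells sum to 108, so (2,1) = 33.
Row 3 must total 141; the given cells sum to 122, so (3,2) = 19.

40 75 26 / 33 47 61 / 68 19 54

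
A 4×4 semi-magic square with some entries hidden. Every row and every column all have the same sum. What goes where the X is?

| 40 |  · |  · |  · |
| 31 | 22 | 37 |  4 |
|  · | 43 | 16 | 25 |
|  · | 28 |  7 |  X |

Row 2 is complete and sums to 94; that is the magic constant.
Using row 3: 43 + 16 + 25 + ? → (3,1) = 94 − 84 = 10.
Column 1: 40 + 31 + 10 + ? = 94, so (4,1) = 13.
The remaining cell in column 2 is (1,2) = 94 − 93 = 1.
Column 3 must total 94; the given cells sum to 60, so (1,3) = 34.
Using row 1: 40 + 1 + 34 + ? → (1,4) = 94 − 75 = 19.
Using row 4: 13 + 28 + 7 + ? → (4,4) = 94 − 48 = 46.

46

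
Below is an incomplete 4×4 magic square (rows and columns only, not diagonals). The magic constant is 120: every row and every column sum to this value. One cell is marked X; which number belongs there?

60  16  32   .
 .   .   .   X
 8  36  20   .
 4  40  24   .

Row 1 needs 120; the known cells sum to 108, so (1,4) = 12.
The remaining cell in row 3 is (3,4) = 120 − 64 = 56.
The remaining cell in row 4 is (4,4) = 120 − 68 = 52.
Column 1: 60 + 8 + 4 + ? = 120, so (2,1) = 48.
Column 2 needs 120; the known cells sum to 92, so (2,2) = 28.
From column 3, 120 − (32 + 20 + 24) gives (2,3) = 44.
From column 4, 120 − (12 + 56 + 52) gives (2,4) = 0.

0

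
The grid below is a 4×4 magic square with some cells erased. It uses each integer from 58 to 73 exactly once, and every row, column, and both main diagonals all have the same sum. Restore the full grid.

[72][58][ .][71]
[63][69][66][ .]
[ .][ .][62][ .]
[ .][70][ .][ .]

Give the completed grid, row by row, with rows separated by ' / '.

72 58 61 71 / 63 69 66 64 / 67 65 62 68 / 60 70 73 59

The entries are 58 through 73, which sum to 1048, so each line sums to 1048/4 = 262.
The remaining cell in row 1 is (1,3) = 262 − 201 = 61.
The remaining cell in row 2 is (2,4) = 262 − 198 = 64.
Column 2: 58 + 69 + 70 + ? = 262, so (3,2) = 65.
Column 3: 61 + 66 + 62 + ? = 262, so (4,3) = 73.
Using main diagonal: 72 + 69 + 62 + ? → (4,4) = 262 − 203 = 59.
The remaining cell in anti-diagonal is (4,1) = 262 − 202 = 60.
Column 1: 72 + 63 + 60 + ? = 262, so (3,1) = 67.
Column 4: 71 + 64 + 59 + ? = 262, so (3,4) = 68.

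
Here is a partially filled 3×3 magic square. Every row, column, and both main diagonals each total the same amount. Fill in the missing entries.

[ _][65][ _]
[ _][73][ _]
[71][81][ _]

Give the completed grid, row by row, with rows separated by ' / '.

Column 2 is already complete: 65 + 73 + 81 = 219, so that is the magic constant.
Row 3 needs 219; the known cells sum to 152, so (3,3) = 67.
The remaining cell in main diagonal is (1,1) = 219 − 140 = 79.
Anti-diagonal must total 219; the given cells sum to 144, so (1,3) = 75.
The remaining cell in column 1 is (2,1) = 219 − 150 = 69.
Column 3 needs 219; the known cells sum to 142, so (2,3) = 77.

79 65 75 / 69 73 77 / 71 81 67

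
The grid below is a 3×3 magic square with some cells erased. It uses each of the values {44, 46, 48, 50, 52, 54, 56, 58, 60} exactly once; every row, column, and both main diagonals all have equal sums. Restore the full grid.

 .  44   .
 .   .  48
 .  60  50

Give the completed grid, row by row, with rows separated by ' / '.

The 9 entries sum to 468, so each line sums to 468/3 = 156.
Row 3 needs 156; the known cells sum to 110, so (3,1) = 46.
Column 2 needs 156; the known cells sum to 104, so (2,2) = 52.
Column 3 needs 156; the known cells sum to 98, so (1,3) = 58.
Using main diagonal: 52 + 50 + ? → (1,1) = 156 − 102 = 54.
Row 2 needs 156; the known cells sum to 100, so (2,1) = 56.

54 44 58 / 56 52 48 / 46 60 50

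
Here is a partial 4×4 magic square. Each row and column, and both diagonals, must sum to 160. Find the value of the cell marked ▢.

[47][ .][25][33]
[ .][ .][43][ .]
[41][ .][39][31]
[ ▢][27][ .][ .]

35

From row 1, 160 − (47 + 25 + 33) gives (1,2) = 55.
Using row 3: 41 + 39 + 31 + ? → (3,2) = 160 − 111 = 49.
The remaining cell in column 2 is (2,2) = 160 − 131 = 29.
The remaining cell in column 3 is (4,3) = 160 − 107 = 53.
From main diagonal, 160 − (47 + 29 + 39) gives (4,4) = 45.
Anti-diagonal needs 160; the known cells sum to 125, so (4,1) = 35.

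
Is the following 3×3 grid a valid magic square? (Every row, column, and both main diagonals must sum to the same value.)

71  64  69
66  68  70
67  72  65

Row 1: 71 + 64 + 69 = 204.
Row 2: 66 + 68 + 70 = 204.
Row 3: 67 + 72 + 65 = 204.
Column 1: 71 + 66 + 67 = 204.
Column 2: 64 + 68 + 72 = 204.
Column 3: 69 + 70 + 65 = 204.
Main diagonal: 71 + 68 + 65 = 204.
Anti-diagonal: 69 + 68 + 67 = 204.
All lines sum to 204.

Yes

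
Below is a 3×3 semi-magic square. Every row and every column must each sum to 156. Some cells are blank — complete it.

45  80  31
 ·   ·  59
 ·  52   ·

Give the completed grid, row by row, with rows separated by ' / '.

The remaining cell in column 2 is (2,2) = 156 − 132 = 24.
Column 3 must total 156; the given cells sum to 90, so (3,3) = 66.
Row 2 must total 156; the given cells sum to 83, so (2,1) = 73.
Row 3 must total 156; the given cells sum to 118, so (3,1) = 38.

45 80 31 / 73 24 59 / 38 52 66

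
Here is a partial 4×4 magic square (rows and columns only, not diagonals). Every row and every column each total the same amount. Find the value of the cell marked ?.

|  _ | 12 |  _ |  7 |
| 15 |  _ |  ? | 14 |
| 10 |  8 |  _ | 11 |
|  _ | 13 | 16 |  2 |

4

Column 4 is complete and sums to 34; that is the magic constant.
From row 3, 34 − (10 + 8 + 11) gives (3,3) = 5.
Using row 4: 13 + 16 + 2 + ? → (4,1) = 34 − 31 = 3.
Column 1 needs 34; the known cells sum to 28, so (1,1) = 6.
The remaining cell in column 2 is (2,2) = 34 − 33 = 1.
Row 1 needs 34; the known cells sum to 25, so (1,3) = 9.
Row 2: 15 + 1 + 14 + ? = 34, so (2,3) = 4.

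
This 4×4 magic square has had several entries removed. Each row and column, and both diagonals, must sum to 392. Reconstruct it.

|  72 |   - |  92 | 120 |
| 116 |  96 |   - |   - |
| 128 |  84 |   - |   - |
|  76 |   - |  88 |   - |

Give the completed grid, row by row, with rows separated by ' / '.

Row 1: 72 + 92 + 120 + ? = 392, so (1,2) = 108.
Column 2: 108 + 96 + 84 + ? = 392, so (4,2) = 104.
The remaining cell in anti-diagonal is (2,3) = 392 − 280 = 112.
From row 2, 392 − (116 + 96 + 112) gives (2,4) = 68.
Row 4 needs 392; the known cells sum to 268, so (4,4) = 124.
Column 3 needs 392; the known cells sum to 292, so (3,3) = 100.
The remaining cell in column 4 is (3,4) = 392 − 312 = 80.

72 108 92 120 / 116 96 112 68 / 128 84 100 80 / 76 104 88 124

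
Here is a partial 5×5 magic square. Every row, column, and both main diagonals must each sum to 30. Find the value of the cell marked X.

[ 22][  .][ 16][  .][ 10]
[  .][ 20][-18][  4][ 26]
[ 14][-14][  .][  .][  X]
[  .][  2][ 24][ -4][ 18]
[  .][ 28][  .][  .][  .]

Using row 2: 20 + (-18) + 4 + 26 + ? → (2,1) = 30 − 32 = -2.
Using row 4: 2 + 24 + (-4) + 18 + ? → (4,1) = 30 − 40 = -10.
Using column 1: 22 + (-2) + 14 + (-10) + ? → (5,1) = 30 − 24 = 6.
The remaining cell in column 2 is (1,2) = 30 − 36 = -6.
From anti-diagonal, 30 − (10 + 4 + 2 + 6) gives (3,3) = 8.
Row 1 needs 30; the known cells sum to 42, so (1,4) = -12.
Column 3: 16 + (-18) + 8 + 24 + ? = 30, so (5,3) = 0.
Main diagonal: 22 + 20 + 8 + (-4) + ? = 30, so (5,5) = -16.
Row 5: 6 + 28 + 0 + (-16) + ? = 30, so (5,4) = 12.
Column 4: -12 + 4 + (-4) + 12 + ? = 30, so (3,4) = 30.
Using column 5: 10 + 26 + 18 + (-16) + ? → (3,5) = 30 − 38 = -8.

-8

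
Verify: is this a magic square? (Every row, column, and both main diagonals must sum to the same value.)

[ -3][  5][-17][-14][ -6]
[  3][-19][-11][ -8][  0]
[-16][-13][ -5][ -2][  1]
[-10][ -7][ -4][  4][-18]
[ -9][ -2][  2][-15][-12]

No — row 2 sums to -35 but row 5 sums to -36.

Row 1: -3 + 5 + (-17) + (-14) + (-6) = -35.
Row 2: 3 + (-19) + (-11) + (-8) + 0 = -35.
Row 3: -16 + (-13) + (-5) + (-2) + 1 = -35.
Row 4: -10 + (-7) + (-4) + 4 + (-18) = -35.
Row 5: -9 + (-2) + 2 + (-15) + (-12) = -36.
Column 1: -3 + 3 + (-16) + (-10) + (-9) = -35.
Column 2: 5 + (-19) + (-13) + (-7) + (-2) = -36.
Column 3: -17 + (-11) + (-5) + (-4) + 2 = -35.
Column 4: -14 + (-8) + (-2) + 4 + (-15) = -35.
Column 5: -6 + 0 + 1 + (-18) + (-12) = -35.
Main diagonal: -3 + (-19) + (-5) + 4 + (-12) = -35.
Anti-diagonal: -6 + (-8) + (-5) + (-7) + (-9) = -35.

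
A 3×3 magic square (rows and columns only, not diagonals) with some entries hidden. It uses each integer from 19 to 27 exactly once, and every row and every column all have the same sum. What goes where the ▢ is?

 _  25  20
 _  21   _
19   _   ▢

27

The entries are 19 through 27, which sum to 207, so each line sums to 207/3 = 69.
Row 1 must total 69; the given cells sum to 45, so (1,1) = 24.
Column 1 must total 69; the given cells sum to 43, so (2,1) = 26.
Column 2 needs 69; the known cells sum to 46, so (3,2) = 23.
Row 2 must total 69; the given cells sum to 47, so (2,3) = 22.
Using row 3: 19 + 23 + ? → (3,3) = 69 − 42 = 27.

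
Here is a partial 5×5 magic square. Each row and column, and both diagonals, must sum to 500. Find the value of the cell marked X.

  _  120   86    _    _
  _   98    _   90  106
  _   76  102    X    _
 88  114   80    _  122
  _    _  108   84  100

The remaining cell in row 4 is (4,4) = 500 − 404 = 96.
From column 2, 500 − (120 + 98 + 76 + 114) gives (5,2) = 92.
The remaining cell in column 3 is (2,3) = 500 − 376 = 124.
Main diagonal needs 500; the known cells sum to 396, so (1,1) = 104.
Row 2: 98 + 124 + 90 + 106 + ? = 500, so (2,1) = 82.
Row 5 must total 500; the given cells sum to 384, so (5,1) = 116.
Using column 1: 104 + 82 + 88 + 116 + ? → (3,1) = 500 − 390 = 110.
Anti-diagonal needs 500; the known cells sum to 422, so (1,5) = 78.
Using row 1: 104 + 120 + 86 + 78 + ? → (1,4) = 500 − 388 = 112.
The remaining cell in column 4 is (3,4) = 500 − 382 = 118.

118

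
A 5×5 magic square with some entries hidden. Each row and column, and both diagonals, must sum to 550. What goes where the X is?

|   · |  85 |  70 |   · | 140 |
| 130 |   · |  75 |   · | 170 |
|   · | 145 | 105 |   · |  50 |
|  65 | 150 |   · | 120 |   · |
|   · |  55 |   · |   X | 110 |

From column 2, 550 − (85 + 145 + 150 + 55) gives (2,2) = 115.
Using column 5: 140 + 170 + 50 + 110 + ? → (4,5) = 550 − 470 = 80.
Using main diagonal: 115 + 105 + 120 + 110 + ? → (1,1) = 550 − 450 = 100.
From row 1, 550 − (100 + 85 + 70 + 140) gives (1,4) = 155.
Row 2 must total 550; the given cells sum to 490, so (2,4) = 60.
Using row 4: 65 + 150 + 120 + 80 + ? → (4,3) = 550 − 415 = 135.
Column 3 must total 550; the given cells sum to 385, so (5,3) = 165.
Anti-diagonal: 140 + 60 + 105 + 150 + ? = 550, so (5,1) = 95.
The remaining cell in row 5 is (5,4) = 550 − 425 = 125.

125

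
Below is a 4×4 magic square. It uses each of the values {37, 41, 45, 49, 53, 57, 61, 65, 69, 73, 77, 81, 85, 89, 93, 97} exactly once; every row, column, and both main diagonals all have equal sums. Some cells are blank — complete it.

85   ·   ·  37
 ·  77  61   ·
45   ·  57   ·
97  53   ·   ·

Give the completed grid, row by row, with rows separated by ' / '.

85 65 81 37 / 41 77 61 89 / 45 73 57 93 / 97 53 69 49

The 16 entries sum to 1072, so each line sums to 1072/4 = 268.
Column 1 needs 268; the known cells sum to 227, so (2,1) = 41.
Main diagonal needs 268; the known cells sum to 219, so (4,4) = 49.
Using anti-diagonal: 37 + 61 + 97 + ? → (3,2) = 268 − 195 = 73.
From row 2, 268 − (41 + 77 + 61) gives (2,4) = 89.
The remaining cell in row 3 is (3,4) = 268 − 175 = 93.
Row 4 needs 268; the known cells sum to 199, so (4,3) = 69.
Column 2 must total 268; the given cells sum to 203, so (1,2) = 65.
Column 3 must total 268; the given cells sum to 187, so (1,3) = 81.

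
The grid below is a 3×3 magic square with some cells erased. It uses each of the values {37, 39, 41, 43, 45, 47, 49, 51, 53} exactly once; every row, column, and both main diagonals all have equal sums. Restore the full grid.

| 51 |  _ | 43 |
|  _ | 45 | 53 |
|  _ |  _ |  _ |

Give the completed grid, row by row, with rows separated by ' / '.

51 41 43 / 37 45 53 / 47 49 39

The 9 entries sum to 405, so each line sums to 405/3 = 135.
The remaining cell in row 1 is (1,2) = 135 − 94 = 41.
From row 2, 135 − (45 + 53) gives (2,1) = 37.
Column 1 must total 135; the given cells sum to 88, so (3,1) = 47.
Using column 2: 41 + 45 + ? → (3,2) = 135 − 86 = 49.
Column 3 must total 135; the given cells sum to 96, so (3,3) = 39.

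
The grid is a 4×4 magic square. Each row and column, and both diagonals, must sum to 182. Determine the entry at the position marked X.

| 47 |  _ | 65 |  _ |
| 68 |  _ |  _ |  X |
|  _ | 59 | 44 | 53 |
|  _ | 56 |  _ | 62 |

35

Using row 3: 59 + 44 + 53 + ? → (3,1) = 182 − 156 = 26.
The remaining cell in column 1 is (4,1) = 182 − 141 = 41.
Main diagonal: 47 + 44 + 62 + ? = 182, so (2,2) = 29.
Row 4: 41 + 56 + 62 + ? = 182, so (4,3) = 23.
The remaining cell in column 2 is (1,2) = 182 − 144 = 38.
Column 3: 65 + 44 + 23 + ? = 182, so (2,3) = 50.
Using anti-diagonal: 50 + 59 + 41 + ? → (1,4) = 182 − 150 = 32.
The remaining cell in row 2 is (2,4) = 182 − 147 = 35.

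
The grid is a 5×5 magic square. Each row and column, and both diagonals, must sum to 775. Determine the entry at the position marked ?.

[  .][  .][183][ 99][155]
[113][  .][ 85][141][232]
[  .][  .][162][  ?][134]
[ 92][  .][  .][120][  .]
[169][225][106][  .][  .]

218

Using row 2: 113 + 85 + 141 + 232 + ? → (2,2) = 775 − 571 = 204.
From column 3, 775 − (183 + 85 + 162 + 106) gives (4,3) = 239.
The remaining cell in anti-diagonal is (4,2) = 775 − 627 = 148.
The remaining cell in row 4 is (4,5) = 775 − 599 = 176.
Using column 5: 155 + 232 + 134 + 176 + ? → (5,5) = 775 − 697 = 78.
Main diagonal must total 775; the given cells sum to 564, so (1,1) = 211.
From row 1, 775 − (211 + 183 + 99 + 155) gives (1,2) = 127.
From row 5, 775 − (169 + 225 + 106 + 78) gives (5,4) = 197.
From column 1, 775 − (211 + 113 + 92 + 169) gives (3,1) = 190.
Using column 2: 127 + 204 + 148 + 225 + ? → (3,2) = 775 − 704 = 71.
Column 4 needs 775; the known cells sum to 557, so (3,4) = 218.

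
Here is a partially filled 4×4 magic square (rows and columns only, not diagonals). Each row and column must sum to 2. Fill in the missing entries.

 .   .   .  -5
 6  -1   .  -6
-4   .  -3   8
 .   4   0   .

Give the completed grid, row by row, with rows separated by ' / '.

Row 2: 6 + (-1) + (-6) + ? = 2, so (2,3) = 3.
From row 3, 2 − (-4 + (-3) + 8) gives (3,2) = 1.
Column 2: -1 + 1 + 4 + ? = 2, so (1,2) = -2.
Column 3 needs 2; the known cells sum to 0, so (1,3) = 2.
The remaining cell in column 4 is (4,4) = 2 − (-3) = 5.
From row 1, 2 − (-2 + 2 + (-5)) gives (1,1) = 7.
Row 4: 4 + 0 + 5 + ? = 2, so (4,1) = -7.

7 -2 2 -5 / 6 -1 3 -6 / -4 1 -3 8 / -7 4 0 5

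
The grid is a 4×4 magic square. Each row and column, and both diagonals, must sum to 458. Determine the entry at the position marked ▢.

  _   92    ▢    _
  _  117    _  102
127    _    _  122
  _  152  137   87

Row 4 must total 458; the given cells sum to 376, so (4,1) = 82.
The remaining cell in column 2 is (3,2) = 458 − 361 = 97.
Column 4 must total 458; the given cells sum to 311, so (1,4) = 147.
Anti-diagonal needs 458; the known cells sum to 326, so (2,3) = 132.
Using row 2: 117 + 132 + 102 + ? → (2,1) = 458 − 351 = 107.
Row 3: 127 + 97 + 122 + ? = 458, so (3,3) = 112.
Using column 1: 107 + 127 + 82 + ? → (1,1) = 458 − 316 = 142.
Column 3 must total 458; the given cells sum to 381, so (1,3) = 77.

77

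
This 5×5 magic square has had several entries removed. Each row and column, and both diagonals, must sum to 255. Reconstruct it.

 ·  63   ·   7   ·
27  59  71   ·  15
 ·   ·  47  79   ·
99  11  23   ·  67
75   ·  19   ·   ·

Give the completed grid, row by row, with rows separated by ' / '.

Row 2 needs 255; the known cells sum to 172, so (2,4) = 83.
Row 4: 99 + 11 + 23 + 67 + ? = 255, so (4,4) = 55.
The remaining cell in column 3 is (1,3) = 255 − 160 = 95.
Column 4: 7 + 83 + 79 + 55 + ? = 255, so (5,4) = 31.
The remaining cell in anti-diagonal is (1,5) = 255 − 216 = 39.
Row 1 needs 255; the known cells sum to 204, so (1,1) = 51.
The remaining cell in column 1 is (3,1) = 255 − 252 = 3.
Main diagonal needs 255; the known cells sum to 212, so (5,5) = 43.
Using row 5: 75 + 19 + 31 + 43 + ? → (5,2) = 255 − 168 = 87.
Column 2 needs 255; the known cells sum to 220, so (3,2) = 35.
Column 5: 39 + 15 + 67 + 43 + ? = 255, so (3,5) = 91.

51 63 95 7 39 / 27 59 71 83 15 / 3 35 47 79 91 / 99 11 23 55 67 / 75 87 19 31 43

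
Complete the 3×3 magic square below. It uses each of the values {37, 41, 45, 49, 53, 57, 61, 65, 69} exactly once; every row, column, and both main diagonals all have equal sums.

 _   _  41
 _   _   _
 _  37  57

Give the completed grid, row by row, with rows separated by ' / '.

49 69 41 / 45 53 61 / 65 37 57

The 9 entries sum to 477, so each line sums to 477/3 = 159.
Using row 3: 37 + 57 + ? → (3,1) = 159 − 94 = 65.
From column 3, 159 − (41 + 57) gives (2,3) = 61.
Using anti-diagonal: 41 + 65 + ? → (2,2) = 159 − 106 = 53.
From row 2, 159 − (53 + 61) gives (2,1) = 45.
From column 1, 159 − (45 + 65) gives (1,1) = 49.
From column 2, 159 − (53 + 37) gives (1,2) = 69.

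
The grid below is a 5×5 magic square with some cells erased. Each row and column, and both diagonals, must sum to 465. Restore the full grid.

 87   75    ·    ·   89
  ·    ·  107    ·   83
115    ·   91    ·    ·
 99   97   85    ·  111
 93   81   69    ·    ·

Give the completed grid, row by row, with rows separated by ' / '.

The remaining cell in row 4 is (4,4) = 465 − 392 = 73.
Column 1 must total 465; the given cells sum to 394, so (2,1) = 71.
Column 3: 107 + 91 + 85 + 69 + ? = 465, so (1,3) = 113.
Anti-diagonal must total 465; the given cells sum to 370, so (2,4) = 95.
Using row 1: 87 + 75 + 113 + 89 + ? → (1,4) = 465 − 364 = 101.
From row 2, 465 − (71 + 107 + 95 + 83) gives (2,2) = 109.
Column 2 needs 465; the known cells sum to 362, so (3,2) = 103.
The remaining cell in main diagonal is (5,5) = 465 − 360 = 105.
Row 5: 93 + 81 + 69 + 105 + ? = 465, so (5,4) = 117.
Column 4 must total 465; the given cells sum to 386, so (3,4) = 79.
From column 5, 465 − (89 + 83 + 111 + 105) gives (3,5) = 77.

87 75 113 101 89 / 71 109 107 95 83 / 115 103 91 79 77 / 99 97 85 73 111 / 93 81 69 117 105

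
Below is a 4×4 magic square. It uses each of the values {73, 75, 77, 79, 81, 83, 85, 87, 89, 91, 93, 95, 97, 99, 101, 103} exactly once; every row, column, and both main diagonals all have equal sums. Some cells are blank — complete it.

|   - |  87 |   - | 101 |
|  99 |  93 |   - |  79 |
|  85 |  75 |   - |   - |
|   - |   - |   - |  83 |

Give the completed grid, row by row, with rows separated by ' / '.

The 16 entries sum to 1408, so each line sums to 1408/4 = 352.
Row 2 must total 352; the given cells sum to 271, so (2,3) = 81.
Column 2 must total 352; the given cells sum to 255, so (4,2) = 97.
Using column 4: 101 + 79 + 83 + ? → (3,4) = 352 − 263 = 89.
From anti-diagonal, 352 − (101 + 81 + 75) gives (4,1) = 95.
From row 3, 352 − (85 + 75 + 89) gives (3,3) = 103.
From row 4, 352 − (95 + 97 + 83) gives (4,3) = 77.
Column 1 needs 352; the known cells sum to 279, so (1,1) = 73.
Column 3: 81 + 103 + 77 + ? = 352, so (1,3) = 91.

73 87 91 101 / 99 93 81 79 / 85 75 103 89 / 95 97 77 83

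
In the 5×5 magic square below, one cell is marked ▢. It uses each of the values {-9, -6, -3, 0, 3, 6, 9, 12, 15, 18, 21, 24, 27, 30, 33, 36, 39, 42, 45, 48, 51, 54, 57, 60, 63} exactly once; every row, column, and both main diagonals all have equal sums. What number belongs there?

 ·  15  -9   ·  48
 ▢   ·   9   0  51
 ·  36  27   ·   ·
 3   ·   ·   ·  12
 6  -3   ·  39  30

The 25 entries sum to 675, so each line sums to 675/5 = 135.
Row 5 needs 135; the known cells sum to 72, so (5,3) = 63.
The remaining cell in column 3 is (4,3) = 135 − 90 = 45.
The remaining cell in column 5 is (3,5) = 135 − 141 = -6.
Using anti-diagonal: 48 + 0 + 27 + 6 + ? → (4,2) = 135 − 81 = 54.
Row 4: 3 + 54 + 45 + 12 + ? = 135, so (4,4) = 21.
Column 2: 15 + 36 + 54 + (-3) + ? = 135, so (2,2) = 33.
Main diagonal: 33 + 27 + 21 + 30 + ? = 135, so (1,1) = 24.
Row 1 must total 135; the given cells sum to 78, so (1,4) = 57.
The remaining cell in row 2 is (2,1) = 135 − 93 = 42.

42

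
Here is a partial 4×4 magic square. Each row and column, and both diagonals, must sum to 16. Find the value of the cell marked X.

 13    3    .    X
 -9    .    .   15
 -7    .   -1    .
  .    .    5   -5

-11

Using column 1: 13 + (-9) + (-7) + ? → (4,1) = 16 − (-3) = 19.
Main diagonal must total 16; the given cells sum to 7, so (2,2) = 9.
From row 2, 16 − (-9 + 9 + 15) gives (2,3) = 1.
Row 4: 19 + 5 + (-5) + ? = 16, so (4,2) = -3.
Using column 2: 3 + 9 + (-3) + ? → (3,2) = 16 − 9 = 7.
The remaining cell in column 3 is (1,3) = 16 − 5 = 11.
Using anti-diagonal: 1 + 7 + 19 + ? → (1,4) = 16 − 27 = -11.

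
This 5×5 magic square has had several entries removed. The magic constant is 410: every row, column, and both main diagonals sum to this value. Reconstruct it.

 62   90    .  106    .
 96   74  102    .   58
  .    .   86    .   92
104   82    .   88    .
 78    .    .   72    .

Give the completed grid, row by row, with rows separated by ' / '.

From row 2, 410 − (96 + 74 + 102 + 58) gives (2,4) = 80.
Using column 1: 62 + 96 + 104 + 78 + ? → (3,1) = 410 − 340 = 70.
From column 4, 410 − (106 + 80 + 88 + 72) gives (3,4) = 64.
Using main diagonal: 62 + 74 + 86 + 88 + ? → (5,5) = 410 − 310 = 100.
Anti-diagonal needs 410; the known cells sum to 326, so (1,5) = 84.
Using row 1: 62 + 90 + 106 + 84 + ? → (1,3) = 410 − 342 = 68.
From row 3, 410 − (70 + 86 + 64 + 92) gives (3,2) = 98.
From column 2, 410 − (90 + 74 + 98 + 82) gives (5,2) = 66.
Using column 5: 84 + 58 + 92 + 100 + ? → (4,5) = 410 − 334 = 76.
Using row 4: 104 + 82 + 88 + 76 + ? → (4,3) = 410 − 350 = 60.
Row 5 needs 410; the known cells sum to 316, so (5,3) = 94.

62 90 68 106 84 / 96 74 102 80 58 / 70 98 86 64 92 / 104 82 60 88 76 / 78 66 94 72 100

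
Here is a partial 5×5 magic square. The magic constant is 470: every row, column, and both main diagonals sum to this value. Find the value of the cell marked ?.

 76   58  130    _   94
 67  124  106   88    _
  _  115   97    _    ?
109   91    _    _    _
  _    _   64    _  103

Row 1 needs 470; the known cells sum to 358, so (1,4) = 112.
Using row 2: 67 + 124 + 106 + 88 + ? → (2,5) = 470 − 385 = 85.
From column 2, 470 − (58 + 124 + 115 + 91) gives (5,2) = 82.
The remaining cell in column 3 is (4,3) = 470 − 397 = 73.
From main diagonal, 470 − (76 + 124 + 97 + 103) gives (4,4) = 70.
Anti-diagonal must total 470; the given cells sum to 370, so (5,1) = 100.
Using row 4: 109 + 91 + 73 + 70 + ? → (4,5) = 470 − 343 = 127.
Row 5: 100 + 82 + 64 + 103 + ? = 470, so (5,4) = 121.
Column 1 must total 470; the given cells sum to 352, so (3,1) = 118.
From column 4, 470 − (112 + 88 + 70 + 121) gives (3,4) = 79.
Column 5 needs 470; the known cells sum to 409, so (3,5) = 61.

61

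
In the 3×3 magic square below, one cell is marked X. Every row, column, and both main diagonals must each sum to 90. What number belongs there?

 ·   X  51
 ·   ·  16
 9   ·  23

Row 3 must total 90; the given cells sum to 32, so (3,2) = 58.
From anti-diagonal, 90 − (51 + 9) gives (2,2) = 30.
Using row 2: 30 + 16 + ? → (2,1) = 90 − 46 = 44.
Column 1 needs 90; the known cells sum to 53, so (1,1) = 37.
Column 2 needs 90; the known cells sum to 88, so (1,2) = 2.

2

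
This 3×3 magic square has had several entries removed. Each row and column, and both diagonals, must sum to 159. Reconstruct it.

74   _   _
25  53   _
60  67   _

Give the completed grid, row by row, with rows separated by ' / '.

74 39 46 / 25 53 81 / 60 67 32

From row 2, 159 − (25 + 53) gives (2,3) = 81.
From row 3, 159 − (60 + 67) gives (3,3) = 32.
Column 2 must total 159; the given cells sum to 120, so (1,2) = 39.
Column 3: 81 + 32 + ? = 159, so (1,3) = 46.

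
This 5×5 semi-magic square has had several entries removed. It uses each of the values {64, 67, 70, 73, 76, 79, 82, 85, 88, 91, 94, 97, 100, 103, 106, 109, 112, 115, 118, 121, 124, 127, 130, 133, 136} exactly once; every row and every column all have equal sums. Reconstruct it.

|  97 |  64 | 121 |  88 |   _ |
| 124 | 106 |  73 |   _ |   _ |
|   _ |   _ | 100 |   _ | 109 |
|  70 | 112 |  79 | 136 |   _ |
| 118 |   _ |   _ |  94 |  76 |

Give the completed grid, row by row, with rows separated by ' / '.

The 25 entries sum to 2500, so each line sums to 2500/5 = 500.
From row 1, 500 − (97 + 64 + 121 + 88) gives (1,5) = 130.
From row 4, 500 − (70 + 112 + 79 + 136) gives (4,5) = 103.
From column 1, 500 − (97 + 124 + 70 + 118) gives (3,1) = 91.
Column 3: 121 + 73 + 100 + 79 + ? = 500, so (5,3) = 127.
Using column 5: 130 + 109 + 103 + 76 + ? → (2,5) = 500 − 418 = 82.
Using row 2: 124 + 106 + 73 + 82 + ? → (2,4) = 500 − 385 = 115.
Using row 5: 118 + 127 + 94 + 76 + ? → (5,2) = 500 − 415 = 85.
The remaining cell in column 2 is (3,2) = 500 − 367 = 133.
Column 4 needs 500; the known cells sum to 433, so (3,4) = 67.

97 64 121 88 130 / 124 106 73 115 82 / 91 133 100 67 109 / 70 112 79 136 103 / 118 85 127 94 76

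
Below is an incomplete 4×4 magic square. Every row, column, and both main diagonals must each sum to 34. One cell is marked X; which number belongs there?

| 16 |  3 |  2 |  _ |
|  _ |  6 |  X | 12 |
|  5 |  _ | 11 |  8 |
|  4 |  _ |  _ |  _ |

7

Using row 1: 16 + 3 + 2 + ? → (1,4) = 34 − 21 = 13.
Row 3 needs 34; the known cells sum to 24, so (3,2) = 10.
Column 1 needs 34; the known cells sum to 25, so (2,1) = 9.
Column 2 needs 34; the known cells sum to 19, so (4,2) = 15.
Column 4: 13 + 12 + 8 + ? = 34, so (4,4) = 1.
Anti-diagonal: 13 + 10 + 4 + ? = 34, so (2,3) = 7.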